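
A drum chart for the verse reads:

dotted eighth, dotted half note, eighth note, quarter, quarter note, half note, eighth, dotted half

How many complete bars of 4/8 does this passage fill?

One bar of 4/8 = 8 sixteenth notes.
Convert each value to sixteenth notes: dotted eighth = 3; dotted half note = 12; eighth note = 2; quarter = 4; quarter note = 4; half note = 8; eighth = 2; dotted half = 12.
Sum: 3 + 12 + 2 + 4 + 4 + 8 + 2 + 12 = 47.
47 ÷ 8 = 5 complete bars with 7 left over.

5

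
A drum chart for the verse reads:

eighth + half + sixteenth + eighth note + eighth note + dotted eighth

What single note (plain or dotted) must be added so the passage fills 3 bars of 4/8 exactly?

dotted quarter note

3 bars of 4/8 = 24 sixteenth notes.
Each duration in sixteenth notes: eighth = 2; half = 8; sixteenth = 1; eighth note = 2; eighth note = 2; dotted eighth = 3.
Altogether 2 + 8 + 1 + 2 + 2 + 3 = 18.
Remaining: 24 − 18 = 6 sixteenth notes, which is a dotted quarter note.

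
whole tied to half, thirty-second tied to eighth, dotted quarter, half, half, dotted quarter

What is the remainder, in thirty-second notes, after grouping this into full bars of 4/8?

One bar of 4/8 = 16 thirty-second notes.
Each duration in thirty-second notes: whole tied to half (whole + half) = 48; thirty-second tied to eighth (thirty-second + eighth) = 5; dotted quarter = 12; half = 16; half = 16; dotted quarter = 12.
Adding: 48 + 5 + 12 + 16 + 16 + 12 = 109.
109 ÷ 16 = 6 complete bars with 13 thirty-second notes remaining.

13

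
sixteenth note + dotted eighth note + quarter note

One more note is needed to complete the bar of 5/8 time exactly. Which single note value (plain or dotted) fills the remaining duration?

eighth note

The bar of 5/8 = 10 sixteenth notes.
Convert each value to sixteenth notes: sixteenth note = 1; dotted eighth note = 3; quarter note = 4.
Altogether 1 + 3 + 4 = 8.
Remaining: 10 − 8 = 2 sixteenth notes, which is a eighth note.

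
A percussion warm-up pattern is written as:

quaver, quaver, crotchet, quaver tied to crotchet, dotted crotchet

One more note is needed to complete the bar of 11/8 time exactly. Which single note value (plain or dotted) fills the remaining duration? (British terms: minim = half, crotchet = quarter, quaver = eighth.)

The bar of 11/8 = 11 eighth notes.
Convert each value to eighth notes: quaver = 1; quaver = 1; crotchet = 2; quaver tied to crotchet (quaver + crotchet) = 3; dotted crotchet = 3.
Sum: 1 + 1 + 2 + 3 + 3 = 10.
Remaining: 11 − 10 = 1 eighth note, which is a eighth note.

eighth note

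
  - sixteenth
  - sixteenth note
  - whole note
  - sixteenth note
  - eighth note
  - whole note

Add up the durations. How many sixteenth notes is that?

37

Each duration in sixteenth notes: sixteenth = 1; sixteenth note = 1; whole note = 16; sixteenth note = 1; eighth note = 2; whole note = 16.
Total: 1 + 1 + 16 + 1 + 2 + 16 = 37 sixteenth notes.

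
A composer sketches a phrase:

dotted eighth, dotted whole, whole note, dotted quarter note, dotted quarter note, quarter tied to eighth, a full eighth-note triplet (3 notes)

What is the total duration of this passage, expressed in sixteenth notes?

Convert each value to sixteenth notes: dotted eighth = 3; dotted whole = 24; whole note = 16; dotted quarter note = 6; dotted quarter note = 6; quarter tied to eighth (quarter + eighth) = 6; a full eighth-note triplet (3 notes) (three triplet eighths span one quarter) = 4.
Altogether 3 + 24 + 16 + 6 + 6 + 6 + 4 = 65 sixteenth notes.

65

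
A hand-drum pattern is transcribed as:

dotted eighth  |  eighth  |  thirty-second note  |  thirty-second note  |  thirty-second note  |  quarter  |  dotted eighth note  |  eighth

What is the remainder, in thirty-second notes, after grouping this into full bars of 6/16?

7

One bar of 6/16 = 12 thirty-second notes.
Convert each value to thirty-second notes: dotted eighth = 6; eighth = 4; thirty-second note = 1; thirty-second note = 1; thirty-second note = 1; quarter = 8; dotted eighth note = 6; eighth = 4.
Adding: 6 + 4 + 1 + 1 + 1 + 8 + 6 + 4 = 31.
31 ÷ 12 = 2 complete bars with 7 thirty-second notes remaining.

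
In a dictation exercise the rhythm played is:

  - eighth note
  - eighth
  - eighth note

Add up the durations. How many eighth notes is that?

Express everything in eighth notes: eighth note = 1; eighth = 1; eighth note = 1.
Altogether 1 + 1 + 1 = 3 eighth notes.

3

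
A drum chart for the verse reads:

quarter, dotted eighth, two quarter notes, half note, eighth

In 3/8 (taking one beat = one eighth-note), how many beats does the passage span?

12.5

One eighth-note beat = 2 sixteenth notes.
Express everything in sixteenth notes: quarter = 4; dotted eighth = 3; quarter note = 4; quarter note = 4; half note = 8; eighth = 2.
Adding: 4 + 3 + 4 + 4 + 8 + 2 = 25.
25 ÷ 2 = 12.5 beats.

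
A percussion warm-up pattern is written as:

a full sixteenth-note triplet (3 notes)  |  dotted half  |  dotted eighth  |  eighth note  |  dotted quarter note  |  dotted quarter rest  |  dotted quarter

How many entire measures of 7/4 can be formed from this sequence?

One bar of 7/4 = 28 sixteenth notes.
In sixteenth notes: a full sixteenth-note triplet (3 notes) (three triplet sixteenths span one eighth) = 2; dotted half = 12; dotted eighth = 3; eighth note = 2; dotted quarter note = 6; dotted quarter rest = 6; dotted quarter = 6.
Sum: 2 + 12 + 3 + 2 + 6 + 6 + 6 = 37.
37 ÷ 28 = 1 complete bar with 9 left over.

1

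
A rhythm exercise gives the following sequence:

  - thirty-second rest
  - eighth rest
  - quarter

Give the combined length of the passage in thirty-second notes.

Express everything in thirty-second notes: thirty-second rest = 1; eighth rest = 4; quarter = 8.
Adding: 1 + 4 + 8 = 13 thirty-second notes.

13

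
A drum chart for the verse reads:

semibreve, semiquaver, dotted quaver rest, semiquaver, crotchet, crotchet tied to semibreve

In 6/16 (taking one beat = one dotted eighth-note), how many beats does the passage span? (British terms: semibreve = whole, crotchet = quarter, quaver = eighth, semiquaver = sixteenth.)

15

One dotted eighth-note beat = 3 sixteenth notes.
Each duration in sixteenth notes: semibreve = 16; semiquaver = 1; dotted quaver rest = 3; semiquaver = 1; crotchet = 4; crotchet tied to semibreve (crotchet + semibreve) = 20.
Total: 16 + 1 + 3 + 1 + 4 + 20 = 45.
45 ÷ 3 = 15 beats.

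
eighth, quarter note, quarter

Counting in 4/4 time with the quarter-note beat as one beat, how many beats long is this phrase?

2.5

One quarter-note beat = 2 eighth notes.
In eighth notes: eighth = 1; quarter note = 2; quarter = 2.
Total: 1 + 2 + 2 = 5.
5 ÷ 2 = 2.5 beats.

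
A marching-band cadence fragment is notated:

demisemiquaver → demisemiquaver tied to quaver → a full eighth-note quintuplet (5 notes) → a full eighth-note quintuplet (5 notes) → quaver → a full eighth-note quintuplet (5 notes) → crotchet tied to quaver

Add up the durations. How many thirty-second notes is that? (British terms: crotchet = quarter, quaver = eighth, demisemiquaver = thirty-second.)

In thirty-second notes: demisemiquaver = 1; demisemiquaver tied to quaver (demisemiquaver + quaver) = 5; a full eighth-note quintuplet (5 notes) (five quintuplet eighths span one half) = 16; a full eighth-note quintuplet (5 notes) (five quintuplet eighths span one half) = 16; quaver = 4; a full eighth-note quintuplet (5 notes) (five quintuplet eighths span one half) = 16; crotchet tied to quaver (crotchet + quaver) = 12.
Sum: 1 + 5 + 16 + 16 + 4 + 16 + 12 = 70 thirty-second notes.

70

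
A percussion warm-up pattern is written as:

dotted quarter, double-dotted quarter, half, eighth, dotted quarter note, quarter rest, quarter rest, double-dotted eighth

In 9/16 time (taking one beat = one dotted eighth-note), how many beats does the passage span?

13.5

One dotted eighth-note beat = 6 thirty-second notes.
Each duration in thirty-second notes: dotted quarter = 12; double-dotted quarter = 14; half = 16; eighth = 4; dotted quarter note = 12; quarter rest = 8; quarter rest = 8; double-dotted eighth = 7.
Altogether 12 + 14 + 16 + 4 + 12 + 8 + 8 + 7 = 81.
81 ÷ 6 = 13.5 beats.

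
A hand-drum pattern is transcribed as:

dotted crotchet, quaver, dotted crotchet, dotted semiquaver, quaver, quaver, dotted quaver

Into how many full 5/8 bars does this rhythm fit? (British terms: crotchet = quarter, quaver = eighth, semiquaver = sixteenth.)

One bar of 5/8 = 20 thirty-second notes.
Each duration in thirty-second notes: dotted crotchet = 12; quaver = 4; dotted crotchet = 12; dotted semiquaver = 3; quaver = 4; quaver = 4; dotted quaver = 6.
Sum: 12 + 4 + 12 + 3 + 4 + 4 + 6 = 45.
45 ÷ 20 = 2 complete bars with 5 left over.

2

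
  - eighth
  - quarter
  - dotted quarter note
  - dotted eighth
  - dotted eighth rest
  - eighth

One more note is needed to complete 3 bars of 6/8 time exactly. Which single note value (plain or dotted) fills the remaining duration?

3 bars of 6/8 = 36 sixteenth notes.
In sixteenth notes: eighth = 2; quarter = 4; dotted quarter note = 6; dotted eighth = 3; dotted eighth rest = 3; eighth = 2.
Adding: 2 + 4 + 6 + 3 + 3 + 2 = 20.
Remaining: 36 − 20 = 16 sixteenth notes, which is a whole note.

whole note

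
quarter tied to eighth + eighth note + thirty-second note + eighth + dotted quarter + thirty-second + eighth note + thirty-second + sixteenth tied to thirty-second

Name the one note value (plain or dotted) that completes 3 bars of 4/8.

dotted eighth note

3 bars of 4/8 = 48 thirty-second notes.
Working in thirty-second notes: quarter tied to eighth (quarter + eighth) = 12; eighth note = 4; thirty-second note = 1; eighth = 4; dotted quarter = 12; thirty-second = 1; eighth note = 4; thirty-second = 1; sixteenth tied to thirty-second (sixteenth + thirty-second) = 3.
Altogether 12 + 4 + 1 + 4 + 12 + 1 + 4 + 1 + 3 = 42.
Remaining: 48 − 42 = 6 thirty-second notes, which is a dotted eighth note.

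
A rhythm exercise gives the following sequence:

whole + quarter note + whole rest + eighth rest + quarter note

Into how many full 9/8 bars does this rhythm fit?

2

One bar of 9/8 = 9 eighth notes.
Convert each value to eighth notes: whole = 8; quarter note = 2; whole rest = 8; eighth rest = 1; quarter note = 2.
Adding: 8 + 2 + 8 + 1 + 2 = 21.
21 ÷ 9 = 2 complete bars with 3 left over.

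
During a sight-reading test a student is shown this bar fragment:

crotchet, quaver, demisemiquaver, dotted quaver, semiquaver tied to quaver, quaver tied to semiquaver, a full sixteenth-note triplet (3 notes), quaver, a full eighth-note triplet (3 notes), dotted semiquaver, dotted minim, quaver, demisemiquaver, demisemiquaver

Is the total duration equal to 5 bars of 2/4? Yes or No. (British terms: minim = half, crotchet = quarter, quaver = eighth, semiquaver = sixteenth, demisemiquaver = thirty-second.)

One bar of 2/4 = 16 thirty-second notes, so 5 bars = 80.
Convert each value to thirty-second notes: crotchet = 8; quaver = 4; demisemiquaver = 1; dotted quaver = 6; semiquaver tied to quaver (semiquaver + quaver) = 6; quaver tied to semiquaver (quaver + semiquaver) = 6; a full sixteenth-note triplet (3 notes) (three triplet sixteenths span one eighth) = 4; quaver = 4; a full eighth-note triplet (3 notes) (three triplet eighths span one quarter) = 8; dotted semiquaver = 3; dotted minim = 24; quaver = 4; demisemiquaver = 1; demisemiquaver = 1.
Sum: 8 + 4 + 1 + 6 + 6 + 6 + 4 + 4 + 8 + 3 + 24 + 4 + 1 + 1 = 80.
80 equals 80, so the answer is Yes.

Yes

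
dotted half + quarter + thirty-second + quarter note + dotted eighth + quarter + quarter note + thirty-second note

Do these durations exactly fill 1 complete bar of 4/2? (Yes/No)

Yes

One bar of 4/2 = 64 thirty-second notes.
Express everything in thirty-second notes: dotted half = 24; quarter = 8; thirty-second = 1; quarter note = 8; dotted eighth = 6; quarter = 8; quarter note = 8; thirty-second note = 1.
Total: 24 + 8 + 1 + 8 + 6 + 8 + 8 + 1 = 64.
64 equals 64, so the answer is Yes.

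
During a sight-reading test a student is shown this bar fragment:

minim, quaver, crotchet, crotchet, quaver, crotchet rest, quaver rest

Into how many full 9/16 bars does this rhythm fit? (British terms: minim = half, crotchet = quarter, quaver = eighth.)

One bar of 9/16 = 9 sixteenth notes.
In sixteenth notes: minim = 8; quaver = 2; crotchet = 4; crotchet = 4; quaver = 2; crotchet rest = 4; quaver rest = 2.
Altogether 8 + 2 + 4 + 4 + 2 + 4 + 2 = 26.
26 ÷ 9 = 2 complete bars with 8 left over.

2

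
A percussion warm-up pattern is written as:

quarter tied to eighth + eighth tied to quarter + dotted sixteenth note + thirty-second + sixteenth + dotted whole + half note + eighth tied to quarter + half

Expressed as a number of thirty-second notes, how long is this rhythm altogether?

122

Each duration in thirty-second notes: quarter tied to eighth (quarter + eighth) = 12; eighth tied to quarter (eighth + quarter) = 12; dotted sixteenth note = 3; thirty-second = 1; sixteenth = 2; dotted whole = 48; half note = 16; eighth tied to quarter (eighth + quarter) = 12; half = 16.
Altogether 12 + 12 + 3 + 1 + 2 + 48 + 16 + 12 + 16 = 122 thirty-second notes.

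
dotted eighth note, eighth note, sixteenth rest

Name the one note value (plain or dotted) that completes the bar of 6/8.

dotted quarter note

The bar of 6/8 = 12 sixteenth notes.
Working in sixteenth notes: dotted eighth note = 3; eighth note = 2; sixteenth rest = 1.
Sum: 3 + 2 + 1 = 6.
Remaining: 12 − 6 = 6 sixteenth notes, which is a dotted quarter note.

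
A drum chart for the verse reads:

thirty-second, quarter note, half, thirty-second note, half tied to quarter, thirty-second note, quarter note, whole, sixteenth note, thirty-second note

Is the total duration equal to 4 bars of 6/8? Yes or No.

No

One bar of 6/8 = 24 thirty-second notes, so 4 bars = 96.
Convert each value to thirty-second notes: thirty-second = 1; quarter note = 8; half = 16; thirty-second note = 1; half tied to quarter (half + quarter) = 24; thirty-second note = 1; quarter note = 8; whole = 32; sixteenth note = 2; thirty-second note = 1.
Altogether 1 + 8 + 16 + 1 + 24 + 1 + 8 + 32 + 2 + 1 = 94.
94 falls short of 96, so the answer is No.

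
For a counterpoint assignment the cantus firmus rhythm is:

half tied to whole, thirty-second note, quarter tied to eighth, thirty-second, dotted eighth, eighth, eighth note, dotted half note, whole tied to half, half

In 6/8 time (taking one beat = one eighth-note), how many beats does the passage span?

One eighth-note beat = 4 thirty-second notes.
Each duration in thirty-second notes: half tied to whole (half + whole) = 48; thirty-second note = 1; quarter tied to eighth (quarter + eighth) = 12; thirty-second = 1; dotted eighth = 6; eighth = 4; eighth note = 4; dotted half note = 24; whole tied to half (whole + half) = 48; half = 16.
Sum: 48 + 1 + 12 + 1 + 6 + 4 + 4 + 24 + 48 + 16 = 164.
164 ÷ 4 = 41 beats.

41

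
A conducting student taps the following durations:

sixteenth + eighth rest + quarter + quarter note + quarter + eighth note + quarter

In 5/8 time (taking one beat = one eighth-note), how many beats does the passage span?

10.5

One eighth-note beat = 2 sixteenth notes.
Convert each value to sixteenth notes: sixteenth = 1; eighth rest = 2; quarter = 4; quarter note = 4; quarter = 4; eighth note = 2; quarter = 4.
Altogether 1 + 2 + 4 + 4 + 4 + 2 + 4 = 21.
21 ÷ 2 = 10.5 beats.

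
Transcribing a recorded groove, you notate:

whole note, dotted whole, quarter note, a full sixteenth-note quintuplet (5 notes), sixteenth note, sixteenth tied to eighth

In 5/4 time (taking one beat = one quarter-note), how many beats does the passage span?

13

One quarter-note beat = 4 sixteenth notes.
Each duration in sixteenth notes: whole note = 16; dotted whole = 24; quarter note = 4; a full sixteenth-note quintuplet (5 notes) (five quintuplet sixteenths span one quarter) = 4; sixteenth note = 1; sixteenth tied to eighth (sixteenth + eighth) = 3.
Altogether 16 + 24 + 4 + 4 + 1 + 3 = 52.
52 ÷ 4 = 13 beats.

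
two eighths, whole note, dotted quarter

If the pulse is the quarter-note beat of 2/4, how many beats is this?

One quarter-note beat = 2 eighth notes.
Convert each value to eighth notes: eighth = 1; eighth = 1; whole note = 8; dotted quarter = 3.
Adding: 1 + 1 + 8 + 3 = 13.
13 ÷ 2 = 6.5 beats.

6.5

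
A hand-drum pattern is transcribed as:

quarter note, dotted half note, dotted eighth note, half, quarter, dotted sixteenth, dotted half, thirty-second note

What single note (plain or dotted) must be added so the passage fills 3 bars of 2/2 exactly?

dotted eighth note

3 bars of 2/2 = 96 thirty-second notes.
Working in thirty-second notes: quarter note = 8; dotted half note = 24; dotted eighth note = 6; half = 16; quarter = 8; dotted sixteenth = 3; dotted half = 24; thirty-second note = 1.
Sum: 8 + 24 + 6 + 16 + 8 + 3 + 24 + 1 = 90.
Remaining: 96 − 90 = 6 thirty-second notes, which is a dotted eighth note.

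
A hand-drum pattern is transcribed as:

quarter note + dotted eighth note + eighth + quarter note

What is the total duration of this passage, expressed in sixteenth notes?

In sixteenth notes: quarter note = 4; dotted eighth note = 3; eighth = 2; quarter note = 4.
Total: 4 + 3 + 2 + 4 = 13 sixteenth notes.

13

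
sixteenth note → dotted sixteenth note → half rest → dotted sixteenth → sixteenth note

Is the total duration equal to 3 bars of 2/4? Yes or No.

One bar of 2/4 = 16 thirty-second notes, so 3 bars = 48.
In thirty-second notes: sixteenth note = 2; dotted sixteenth note = 3; half rest = 16; dotted sixteenth = 3; sixteenth note = 2.
Altogether 2 + 3 + 16 + 3 + 2 = 26.
26 falls short of 48, so the answer is No.

No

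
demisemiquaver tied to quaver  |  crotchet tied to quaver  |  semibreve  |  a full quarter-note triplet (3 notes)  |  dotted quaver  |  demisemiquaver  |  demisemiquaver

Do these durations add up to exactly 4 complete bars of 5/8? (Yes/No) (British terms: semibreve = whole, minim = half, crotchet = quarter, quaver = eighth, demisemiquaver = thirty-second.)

No

One bar of 5/8 = 20 thirty-second notes, so 4 bars = 80.
Express everything in thirty-second notes: demisemiquaver tied to quaver (demisemiquaver + quaver) = 5; crotchet tied to quaver (crotchet + quaver) = 12; semibreve = 32; a full quarter-note triplet (3 notes) (three triplet quarters span one half) = 16; dotted quaver = 6; demisemiquaver = 1; demisemiquaver = 1.
Altogether 5 + 12 + 32 + 16 + 6 + 1 + 1 = 73.
73 falls short of 80, so the answer is No.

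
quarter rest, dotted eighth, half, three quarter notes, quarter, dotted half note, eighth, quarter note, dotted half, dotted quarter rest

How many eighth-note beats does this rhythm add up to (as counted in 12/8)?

33.5

One eighth-note beat = 2 sixteenth notes.
Express everything in sixteenth notes: quarter rest = 4; dotted eighth = 3; half = 8; quarter note = 4; quarter note = 4; quarter note = 4; quarter = 4; dotted half note = 12; eighth = 2; quarter note = 4; dotted half = 12; dotted quarter rest = 6.
Adding: 4 + 3 + 8 + 4 + 4 + 4 + 4 + 12 + 2 + 4 + 12 + 6 = 67.
67 ÷ 2 = 33.5 beats.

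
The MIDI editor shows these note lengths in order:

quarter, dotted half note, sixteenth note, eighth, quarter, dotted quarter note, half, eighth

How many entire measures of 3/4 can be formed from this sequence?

One bar of 3/4 = 12 sixteenth notes.
Convert each value to sixteenth notes: quarter = 4; dotted half note = 12; sixteenth note = 1; eighth = 2; quarter = 4; dotted quarter note = 6; half = 8; eighth = 2.
Altogether 4 + 12 + 1 + 2 + 4 + 6 + 8 + 2 = 39.
39 ÷ 12 = 3 complete bars with 3 left over.

3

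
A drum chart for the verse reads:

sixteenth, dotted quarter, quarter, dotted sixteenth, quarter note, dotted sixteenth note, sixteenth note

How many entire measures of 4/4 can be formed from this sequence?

One bar of 4/4 = 32 thirty-second notes.
Each duration in thirty-second notes: sixteenth = 2; dotted quarter = 12; quarter = 8; dotted sixteenth = 3; quarter note = 8; dotted sixteenth note = 3; sixteenth note = 2.
Total: 2 + 12 + 8 + 3 + 8 + 3 + 2 = 38.
38 ÷ 32 = 1 complete bar with 6 left over.

1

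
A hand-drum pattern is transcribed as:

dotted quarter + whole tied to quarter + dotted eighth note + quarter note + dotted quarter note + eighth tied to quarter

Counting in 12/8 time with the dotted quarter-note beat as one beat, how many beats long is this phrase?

One dotted quarter-note beat = 6 sixteenth notes.
Convert each value to sixteenth notes: dotted quarter = 6; whole tied to quarter (whole + quarter) = 20; dotted eighth note = 3; quarter note = 4; dotted quarter note = 6; eighth tied to quarter (eighth + quarter) = 6.
Adding: 6 + 20 + 3 + 4 + 6 + 6 = 45.
45 ÷ 6 = 7.5 beats.

7.5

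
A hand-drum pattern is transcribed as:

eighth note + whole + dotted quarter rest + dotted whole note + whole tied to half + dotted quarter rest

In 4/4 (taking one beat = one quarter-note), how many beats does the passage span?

One quarter-note beat = 2 eighth notes.
Working in eighth notes: eighth note = 1; whole = 8; dotted quarter rest = 3; dotted whole note = 12; whole tied to half (whole + half) = 12; dotted quarter rest = 3.
Adding: 1 + 8 + 3 + 12 + 12 + 3 = 39.
39 ÷ 2 = 19.5 beats.

19.5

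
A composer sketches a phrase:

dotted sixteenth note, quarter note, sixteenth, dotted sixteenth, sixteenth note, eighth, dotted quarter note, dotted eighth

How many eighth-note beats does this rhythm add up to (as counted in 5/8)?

One eighth-note beat = 4 thirty-second notes.
In thirty-second notes: dotted sixteenth note = 3; quarter note = 8; sixteenth = 2; dotted sixteenth = 3; sixteenth note = 2; eighth = 4; dotted quarter note = 12; dotted eighth = 6.
Sum: 3 + 8 + 2 + 3 + 2 + 4 + 12 + 6 = 40.
40 ÷ 4 = 10 beats.

10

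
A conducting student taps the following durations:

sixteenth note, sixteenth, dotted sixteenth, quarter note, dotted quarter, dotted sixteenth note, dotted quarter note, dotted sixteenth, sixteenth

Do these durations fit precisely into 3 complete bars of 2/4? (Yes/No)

No

One bar of 2/4 = 16 thirty-second notes, so 3 bars = 48.
Convert each value to thirty-second notes: sixteenth note = 2; sixteenth = 2; dotted sixteenth = 3; quarter note = 8; dotted quarter = 12; dotted sixteenth note = 3; dotted quarter note = 12; dotted sixteenth = 3; sixteenth = 2.
Sum: 2 + 2 + 3 + 8 + 12 + 3 + 12 + 3 + 2 = 47.
47 falls short of 48, so the answer is No.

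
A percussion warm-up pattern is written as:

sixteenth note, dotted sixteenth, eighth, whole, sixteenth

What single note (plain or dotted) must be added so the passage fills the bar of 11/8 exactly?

The bar of 11/8 = 44 thirty-second notes.
Working in thirty-second notes: sixteenth note = 2; dotted sixteenth = 3; eighth = 4; whole = 32; sixteenth = 2.
Sum: 2 + 3 + 4 + 32 + 2 = 43.
Remaining: 44 − 43 = 1 thirty-second note, which is a thirty-second note.

thirty-second note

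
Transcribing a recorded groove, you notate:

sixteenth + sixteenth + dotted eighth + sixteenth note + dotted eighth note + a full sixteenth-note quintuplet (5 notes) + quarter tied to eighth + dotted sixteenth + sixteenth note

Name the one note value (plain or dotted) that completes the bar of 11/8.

thirty-second note

The bar of 11/8 = 44 thirty-second notes.
Working in thirty-second notes: sixteenth = 2; sixteenth = 2; dotted eighth = 6; sixteenth note = 2; dotted eighth note = 6; a full sixteenth-note quintuplet (5 notes) (five quintuplet sixteenths span one quarter) = 8; quarter tied to eighth (quarter + eighth) = 12; dotted sixteenth = 3; sixteenth note = 2.
Sum: 2 + 2 + 6 + 2 + 6 + 8 + 12 + 3 + 2 = 43.
Remaining: 44 − 43 = 1 thirty-second note, which is a thirty-second note.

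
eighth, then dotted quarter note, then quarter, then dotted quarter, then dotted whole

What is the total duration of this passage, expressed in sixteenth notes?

Express everything in sixteenth notes: eighth = 2; dotted quarter note = 6; quarter = 4; dotted quarter = 6; dotted whole = 24.
Adding: 2 + 6 + 4 + 6 + 24 = 42 sixteenth notes.

42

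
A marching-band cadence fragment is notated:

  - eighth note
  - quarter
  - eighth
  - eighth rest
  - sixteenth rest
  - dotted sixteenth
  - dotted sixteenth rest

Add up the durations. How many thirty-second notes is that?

Express everything in thirty-second notes: eighth note = 4; quarter = 8; eighth = 4; eighth rest = 4; sixteenth rest = 2; dotted sixteenth = 3; dotted sixteenth rest = 3.
Adding: 4 + 8 + 4 + 4 + 2 + 3 + 3 = 28 thirty-second notes.

28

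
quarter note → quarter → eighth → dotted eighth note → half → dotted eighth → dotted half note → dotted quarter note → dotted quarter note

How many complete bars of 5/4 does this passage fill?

One bar of 5/4 = 20 sixteenth notes.
Convert each value to sixteenth notes: quarter note = 4; quarter = 4; eighth = 2; dotted eighth note = 3; half = 8; dotted eighth = 3; dotted half note = 12; dotted quarter note = 6; dotted quarter note = 6.
Total: 4 + 4 + 2 + 3 + 8 + 3 + 12 + 6 + 6 = 48.
48 ÷ 20 = 2 complete bars with 8 left over.

2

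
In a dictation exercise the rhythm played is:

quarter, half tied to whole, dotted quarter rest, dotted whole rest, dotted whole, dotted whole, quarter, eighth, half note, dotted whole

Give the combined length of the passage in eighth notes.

72

In eighth notes: quarter = 2; half tied to whole (half + whole) = 12; dotted quarter rest = 3; dotted whole rest = 12; dotted whole = 12; dotted whole = 12; quarter = 2; eighth = 1; half note = 4; dotted whole = 12.
Sum: 2 + 12 + 3 + 12 + 12 + 12 + 2 + 1 + 4 + 12 = 72 eighth notes.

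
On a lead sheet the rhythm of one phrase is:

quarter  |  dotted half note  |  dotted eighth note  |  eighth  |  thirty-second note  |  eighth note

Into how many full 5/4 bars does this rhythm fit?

One bar of 5/4 = 40 thirty-second notes.
Convert each value to thirty-second notes: quarter = 8; dotted half note = 24; dotted eighth note = 6; eighth = 4; thirty-second note = 1; eighth note = 4.
Adding: 8 + 24 + 6 + 4 + 1 + 4 = 47.
47 ÷ 40 = 1 complete bar with 7 left over.

1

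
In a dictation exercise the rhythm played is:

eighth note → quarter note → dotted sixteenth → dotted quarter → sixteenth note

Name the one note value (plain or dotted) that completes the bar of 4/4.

The bar of 4/4 = 32 thirty-second notes.
Working in thirty-second notes: eighth note = 4; quarter note = 8; dotted sixteenth = 3; dotted quarter = 12; sixteenth note = 2.
Total: 4 + 8 + 3 + 12 + 2 = 29.
Remaining: 32 − 29 = 3 thirty-second notes, which is a dotted sixteenth note.

dotted sixteenth note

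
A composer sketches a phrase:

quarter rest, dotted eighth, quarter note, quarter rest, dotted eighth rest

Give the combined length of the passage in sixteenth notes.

Each duration in sixteenth notes: quarter rest = 4; dotted eighth = 3; quarter note = 4; quarter rest = 4; dotted eighth rest = 3.
Sum: 4 + 3 + 4 + 4 + 3 = 18 sixteenth notes.

18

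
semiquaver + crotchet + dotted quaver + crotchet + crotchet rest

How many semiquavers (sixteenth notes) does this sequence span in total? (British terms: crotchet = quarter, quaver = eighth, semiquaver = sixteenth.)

16

Each duration in sixteenth notes: semiquaver = 1; crotchet = 4; dotted quaver = 3; crotchet = 4; crotchet rest = 4.
Total: 1 + 4 + 3 + 4 + 4 = 16 sixteenth notes.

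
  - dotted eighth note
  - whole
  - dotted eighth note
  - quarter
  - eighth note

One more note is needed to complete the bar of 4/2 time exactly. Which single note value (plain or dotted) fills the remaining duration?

quarter note

The bar of 4/2 = 32 sixteenth notes.
Convert each value to sixteenth notes: dotted eighth note = 3; whole = 16; dotted eighth note = 3; quarter = 4; eighth note = 2.
Adding: 3 + 16 + 3 + 4 + 2 = 28.
Remaining: 32 − 28 = 4 sixteenth notes, which is a quarter note.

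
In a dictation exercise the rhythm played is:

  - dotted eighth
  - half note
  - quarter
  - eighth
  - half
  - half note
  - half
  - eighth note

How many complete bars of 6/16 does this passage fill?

One bar of 6/16 = 6 sixteenth notes.
In sixteenth notes: dotted eighth = 3; half note = 8; quarter = 4; eighth = 2; half = 8; half note = 8; half = 8; eighth note = 2.
Adding: 3 + 8 + 4 + 2 + 8 + 8 + 8 + 2 = 43.
43 ÷ 6 = 7 complete bars with 1 left over.

7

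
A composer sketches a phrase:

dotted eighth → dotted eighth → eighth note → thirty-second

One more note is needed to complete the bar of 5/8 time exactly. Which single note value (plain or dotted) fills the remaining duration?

dotted sixteenth note

The bar of 5/8 = 20 thirty-second notes.
Working in thirty-second notes: dotted eighth = 6; dotted eighth = 6; eighth note = 4; thirty-second = 1.
Adding: 6 + 6 + 4 + 1 = 17.
Remaining: 20 − 17 = 3 thirty-second notes, which is a dotted sixteenth note.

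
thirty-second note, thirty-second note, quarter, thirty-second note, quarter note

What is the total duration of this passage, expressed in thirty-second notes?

19

Express everything in thirty-second notes: thirty-second note = 1; thirty-second note = 1; quarter = 8; thirty-second note = 1; quarter note = 8.
Sum: 1 + 1 + 8 + 1 + 8 = 19 thirty-second notes.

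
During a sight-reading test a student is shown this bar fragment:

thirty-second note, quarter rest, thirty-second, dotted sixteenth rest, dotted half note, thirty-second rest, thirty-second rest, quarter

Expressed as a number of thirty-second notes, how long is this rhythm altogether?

47

Express everything in thirty-second notes: thirty-second note = 1; quarter rest = 8; thirty-second = 1; dotted sixteenth rest = 3; dotted half note = 24; thirty-second rest = 1; thirty-second rest = 1; quarter = 8.
Total: 1 + 8 + 1 + 3 + 24 + 1 + 1 + 8 = 47 thirty-second notes.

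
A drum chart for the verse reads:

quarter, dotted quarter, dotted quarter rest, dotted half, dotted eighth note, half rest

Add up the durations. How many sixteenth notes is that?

In sixteenth notes: quarter = 4; dotted quarter = 6; dotted quarter rest = 6; dotted half = 12; dotted eighth note = 3; half rest = 8.
Sum: 4 + 6 + 6 + 12 + 3 + 8 = 39 sixteenth notes.

39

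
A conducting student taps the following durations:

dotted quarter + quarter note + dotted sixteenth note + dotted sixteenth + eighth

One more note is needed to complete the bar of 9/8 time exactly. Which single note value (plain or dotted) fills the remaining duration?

dotted eighth note

The bar of 9/8 = 36 thirty-second notes.
Convert each value to thirty-second notes: dotted quarter = 12; quarter note = 8; dotted sixteenth note = 3; dotted sixteenth = 3; eighth = 4.
Adding: 12 + 8 + 3 + 3 + 4 = 30.
Remaining: 36 − 30 = 6 thirty-second notes, which is a dotted eighth note.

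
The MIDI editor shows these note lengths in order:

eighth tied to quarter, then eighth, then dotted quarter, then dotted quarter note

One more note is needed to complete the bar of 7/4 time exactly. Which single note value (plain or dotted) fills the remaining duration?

The bar of 7/4 = 14 eighth notes.
In eighth notes: eighth tied to quarter (eighth + quarter) = 3; eighth = 1; dotted quarter = 3; dotted quarter note = 3.
Sum: 3 + 1 + 3 + 3 = 10.
Remaining: 14 − 10 = 4 eighth notes, which is a half note.

half note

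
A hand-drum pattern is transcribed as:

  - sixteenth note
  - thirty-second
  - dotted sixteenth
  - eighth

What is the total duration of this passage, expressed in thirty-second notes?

10

Working in thirty-second notes: sixteenth note = 2; thirty-second = 1; dotted sixteenth = 3; eighth = 4.
Sum: 2 + 1 + 3 + 4 = 10 thirty-second notes.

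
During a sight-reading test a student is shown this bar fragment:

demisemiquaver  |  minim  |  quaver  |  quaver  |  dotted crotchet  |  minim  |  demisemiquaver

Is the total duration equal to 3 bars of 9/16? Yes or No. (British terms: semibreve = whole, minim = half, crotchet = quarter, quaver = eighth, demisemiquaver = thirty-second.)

Yes

One bar of 9/16 = 18 thirty-second notes, so 3 bars = 54.
In thirty-second notes: demisemiquaver = 1; minim = 16; quaver = 4; quaver = 4; dotted crotchet = 12; minim = 16; demisemiquaver = 1.
Total: 1 + 16 + 4 + 4 + 12 + 16 + 1 = 54.
54 equals 54, so the answer is Yes.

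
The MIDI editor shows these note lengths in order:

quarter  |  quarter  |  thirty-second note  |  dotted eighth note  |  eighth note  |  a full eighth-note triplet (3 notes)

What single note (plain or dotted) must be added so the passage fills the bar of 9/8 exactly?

thirty-second note

The bar of 9/8 = 36 thirty-second notes.
Each duration in thirty-second notes: quarter = 8; quarter = 8; thirty-second note = 1; dotted eighth note = 6; eighth note = 4; a full eighth-note triplet (3 notes) (three triplet eighths span one quarter) = 8.
Total: 8 + 8 + 1 + 6 + 4 + 8 = 35.
Remaining: 36 − 35 = 1 thirty-second note, which is a thirty-second note.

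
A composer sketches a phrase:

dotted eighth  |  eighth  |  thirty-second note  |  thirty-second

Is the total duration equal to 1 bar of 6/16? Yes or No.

Yes

One bar of 6/16 = 12 thirty-second notes.
Convert each value to thirty-second notes: dotted eighth = 6; eighth = 4; thirty-second note = 1; thirty-second = 1.
Total: 6 + 4 + 1 + 1 = 12.
12 equals 12, so the answer is Yes.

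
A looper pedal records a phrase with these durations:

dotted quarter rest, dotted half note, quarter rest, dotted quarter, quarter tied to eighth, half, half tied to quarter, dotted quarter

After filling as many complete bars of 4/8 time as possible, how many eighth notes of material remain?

One bar of 4/8 = 4 eighth notes.
Each duration in eighth notes: dotted quarter rest = 3; dotted half note = 6; quarter rest = 2; dotted quarter = 3; quarter tied to eighth (quarter + eighth) = 3; half = 4; half tied to quarter (half + quarter) = 6; dotted quarter = 3.
Adding: 3 + 6 + 2 + 3 + 3 + 4 + 6 + 3 = 30.
30 ÷ 4 = 7 complete bars with 2 eighth notes remaining.

2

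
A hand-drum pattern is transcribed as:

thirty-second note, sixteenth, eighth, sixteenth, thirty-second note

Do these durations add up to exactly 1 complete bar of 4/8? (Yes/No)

One bar of 4/8 = 16 thirty-second notes.
Convert each value to thirty-second notes: thirty-second note = 1; sixteenth = 2; eighth = 4; sixteenth = 2; thirty-second note = 1.
Altogether 1 + 2 + 4 + 2 + 1 = 10.
10 falls short of 16, so the answer is No.

No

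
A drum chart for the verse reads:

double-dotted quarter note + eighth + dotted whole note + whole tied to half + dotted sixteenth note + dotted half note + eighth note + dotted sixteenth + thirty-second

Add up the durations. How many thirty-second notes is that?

Convert each value to thirty-second notes: double-dotted quarter note = 14; eighth = 4; dotted whole note = 48; whole tied to half (whole + half) = 48; dotted sixteenth note = 3; dotted half note = 24; eighth note = 4; dotted sixteenth = 3; thirty-second = 1.
Sum: 14 + 4 + 48 + 48 + 3 + 24 + 4 + 3 + 1 = 149 thirty-second notes.

149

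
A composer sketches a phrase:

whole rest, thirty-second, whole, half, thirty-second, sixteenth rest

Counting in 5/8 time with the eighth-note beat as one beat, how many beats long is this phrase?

21

One eighth-note beat = 4 thirty-second notes.
In thirty-second notes: whole rest = 32; thirty-second = 1; whole = 32; half = 16; thirty-second = 1; sixteenth rest = 2.
Total: 32 + 1 + 32 + 16 + 1 + 2 = 84.
84 ÷ 4 = 21 beats.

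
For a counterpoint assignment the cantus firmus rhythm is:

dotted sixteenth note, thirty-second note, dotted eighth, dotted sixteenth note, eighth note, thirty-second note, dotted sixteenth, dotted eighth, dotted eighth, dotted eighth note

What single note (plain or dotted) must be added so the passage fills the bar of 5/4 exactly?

The bar of 5/4 = 40 thirty-second notes.
Express everything in thirty-second notes: dotted sixteenth note = 3; thirty-second note = 1; dotted eighth = 6; dotted sixteenth note = 3; eighth note = 4; thirty-second note = 1; dotted sixteenth = 3; dotted eighth = 6; dotted eighth = 6; dotted eighth note = 6.
Total: 3 + 1 + 6 + 3 + 4 + 1 + 3 + 6 + 6 + 6 = 39.
Remaining: 40 − 39 = 1 thirty-second note, which is a thirty-second note.

thirty-second note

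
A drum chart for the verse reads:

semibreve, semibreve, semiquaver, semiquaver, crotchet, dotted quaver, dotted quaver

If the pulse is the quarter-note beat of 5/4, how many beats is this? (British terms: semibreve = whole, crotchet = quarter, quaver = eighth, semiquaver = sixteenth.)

One quarter-note beat = 4 sixteenth notes.
In sixteenth notes: semibreve = 16; semibreve = 16; semiquaver = 1; semiquaver = 1; crotchet = 4; dotted quaver = 3; dotted quaver = 3.
Adding: 16 + 16 + 1 + 1 + 4 + 3 + 3 = 44.
44 ÷ 4 = 11 beats.

11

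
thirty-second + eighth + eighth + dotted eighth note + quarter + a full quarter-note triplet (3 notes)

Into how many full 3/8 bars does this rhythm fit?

3

One bar of 3/8 = 12 thirty-second notes.
Working in thirty-second notes: thirty-second = 1; eighth = 4; eighth = 4; dotted eighth note = 6; quarter = 8; a full quarter-note triplet (3 notes) (three triplet quarters span one half) = 16.
Altogether 1 + 4 + 4 + 6 + 8 + 16 = 39.
39 ÷ 12 = 3 complete bars with 3 left over.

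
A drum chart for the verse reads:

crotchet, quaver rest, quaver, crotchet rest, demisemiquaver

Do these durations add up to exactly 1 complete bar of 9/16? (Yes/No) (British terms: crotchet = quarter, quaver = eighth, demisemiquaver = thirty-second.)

No

One bar of 9/16 = 18 thirty-second notes.
Working in thirty-second notes: crotchet = 8; quaver rest = 4; quaver = 4; crotchet rest = 8; demisemiquaver = 1.
Total: 8 + 4 + 4 + 8 + 1 = 25.
25 exceeds 18, so the answer is No.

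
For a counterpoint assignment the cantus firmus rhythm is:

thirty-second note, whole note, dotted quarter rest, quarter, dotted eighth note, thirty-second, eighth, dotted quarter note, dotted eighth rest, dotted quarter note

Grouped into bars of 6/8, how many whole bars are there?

One bar of 6/8 = 24 thirty-second notes.
Convert each value to thirty-second notes: thirty-second note = 1; whole note = 32; dotted quarter rest = 12; quarter = 8; dotted eighth note = 6; thirty-second = 1; eighth = 4; dotted quarter note = 12; dotted eighth rest = 6; dotted quarter note = 12.
Total: 1 + 32 + 12 + 8 + 6 + 1 + 4 + 12 + 6 + 12 = 94.
94 ÷ 24 = 3 complete bars with 22 left over.

3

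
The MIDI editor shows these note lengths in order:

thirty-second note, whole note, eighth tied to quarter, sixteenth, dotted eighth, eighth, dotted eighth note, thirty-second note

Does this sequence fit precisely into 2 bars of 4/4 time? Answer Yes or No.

Yes

One bar of 4/4 = 32 thirty-second notes, so 2 bars = 64.
In thirty-second notes: thirty-second note = 1; whole note = 32; eighth tied to quarter (eighth + quarter) = 12; sixteenth = 2; dotted eighth = 6; eighth = 4; dotted eighth note = 6; thirty-second note = 1.
Adding: 1 + 32 + 12 + 2 + 6 + 4 + 6 + 1 = 64.
64 equals 64, so the answer is Yes.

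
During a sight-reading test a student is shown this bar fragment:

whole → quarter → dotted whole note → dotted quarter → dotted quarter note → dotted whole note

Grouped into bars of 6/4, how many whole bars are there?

3

One bar of 6/4 = 12 eighth notes.
Convert each value to eighth notes: whole = 8; quarter = 2; dotted whole note = 12; dotted quarter = 3; dotted quarter note = 3; dotted whole note = 12.
Total: 8 + 2 + 12 + 3 + 3 + 12 = 40.
40 ÷ 12 = 3 complete bars with 4 left over.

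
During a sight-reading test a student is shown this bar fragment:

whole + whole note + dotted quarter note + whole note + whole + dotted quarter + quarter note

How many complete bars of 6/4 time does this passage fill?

One bar of 6/4 = 12 eighth notes.
Express everything in eighth notes: whole = 8; whole note = 8; dotted quarter note = 3; whole note = 8; whole = 8; dotted quarter = 3; quarter note = 2.
Total: 8 + 8 + 3 + 8 + 8 + 3 + 2 = 40.
40 ÷ 12 = 3 complete bars with 4 left over.

3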